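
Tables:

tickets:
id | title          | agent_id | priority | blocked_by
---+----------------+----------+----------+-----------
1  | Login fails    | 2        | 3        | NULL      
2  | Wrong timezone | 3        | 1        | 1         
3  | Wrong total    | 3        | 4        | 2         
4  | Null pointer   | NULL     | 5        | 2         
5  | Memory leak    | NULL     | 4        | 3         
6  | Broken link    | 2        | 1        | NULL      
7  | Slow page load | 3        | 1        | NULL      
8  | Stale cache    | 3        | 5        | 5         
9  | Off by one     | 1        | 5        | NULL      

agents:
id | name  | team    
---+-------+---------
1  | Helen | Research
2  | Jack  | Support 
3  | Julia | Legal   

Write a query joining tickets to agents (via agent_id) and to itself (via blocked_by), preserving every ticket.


Two LEFT JOINs from the same base table tickets: one to agents via agent_id, one to tickets itself via blocked_by. Both are LEFT so every ticket is preserved.
Match against agents:
  - ticket 1 (Login fails): agent_id=2 -> matches Jack
  - ticket 2 (Wrong timezone): agent_id=3 -> matches Julia
  - ticket 3 (Wrong total): agent_id=3 -> matches Julia
  - ticket 4 (Null pointer): agent_id=NULL, no match -> kept with NULL
  - ticket 5 (Memory leak): agent_id=NULL, no match -> kept with NULL
  - ticket 6 (Broken link): agent_id=2 -> matches Jack
  - ticket 7 (Slow page load): agent_id=3 -> matches Julia
  - ticket 8 (Stale cache): agent_id=3 -> matches Julia
  - ticket 9 (Off by one): agent_id=1 -> matches Helen
Match against tickets (self):
  - ticket 1 (Login fails): blocked_by=NULL -> NULL
  - ticket 2 (Wrong timezone): blocked_by=1 -> Login fails
  - ticket 3 (Wrong total): blocked_by=2 -> Wrong timezone
  - ticket 4 (Null pointer): blocked_by=2 -> Wrong timezone
  - ticket 5 (Memory leak): blocked_by=3 -> Wrong total
  - ticket 6 (Broken link): blocked_by=NULL -> NULL
  - ticket 7 (Slow page load): blocked_by=NULL -> NULL
  - ticket 8 (Stale cache): blocked_by=5 -> Memory leak
  - ticket 9 (Off by one): blocked_by=NULL -> NULL

SQL:
SELECT a.title, b.name AS agent, c.title AS blocked_by
FROM tickets a
LEFT JOIN agents b ON a.agent_id = b.id
LEFT JOIN tickets c ON a.blocked_by = c.id

Result:
title          | agent | blocked_by    
---------------+-------+---------------
Login fails    | Jack  | NULL          
Wrong timezone | Julia | Login fails   
Wrong total    | Julia | Wrong timezone
Null pointer   | NULL  | Wrong timezone
Memory leak    | NULL  | Wrong total   
Broken link    | Jack  | NULL          
Slow page load | Julia | NULL          
Stale cache    | Julia | Memory leak   
Off by one     | Helen | NULL          


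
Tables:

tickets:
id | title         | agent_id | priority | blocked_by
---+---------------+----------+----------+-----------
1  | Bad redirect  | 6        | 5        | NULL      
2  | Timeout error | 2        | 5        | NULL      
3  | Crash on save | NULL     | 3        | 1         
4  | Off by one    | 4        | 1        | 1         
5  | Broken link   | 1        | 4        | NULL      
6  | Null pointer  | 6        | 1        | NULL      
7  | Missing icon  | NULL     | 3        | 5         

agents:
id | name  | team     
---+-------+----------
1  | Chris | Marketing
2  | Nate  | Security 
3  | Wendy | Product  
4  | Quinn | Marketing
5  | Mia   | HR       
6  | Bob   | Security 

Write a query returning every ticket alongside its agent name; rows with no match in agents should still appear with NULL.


LEFT JOIN keeps every row from tickets (the left table); where agent_id has no match in agents, the agent columns become NULL. Walk through each ticket:
  - ticket 1 (Bad redirect): agent_id=6 -> matches Bob
  - ticket 2 (Timeout error): agent_id=2 -> matches Nate
  - ticket 3 (Crash on save): agent_id=NULL, no match -> kept with NULL
  - ticket 4 (Off by one): agent_id=4 -> matches Quinn
  - ticket 5 (Broken link): agent_id=1 -> matches Chris
  - ticket 6 (Null pointer): agent_id=6 -> matches Bob
  - ticket 7 (Missing icon): agent_id=NULL, no match -> kept with NULL
All 7 rows appear; 2 have NULL agent.

SQL:
SELECT a.title, b.name AS agent
FROM tickets a
LEFT JOIN agents b ON a.agent_id = b.id

Result:
title         | agent
--------------+------
Bad redirect  | Bob  
Timeout error | Nate 
Crash on save | NULL 
Off by one    | Quinn
Broken link   | Chris
Null pointer  | Bob  
Missing icon  | NULL 


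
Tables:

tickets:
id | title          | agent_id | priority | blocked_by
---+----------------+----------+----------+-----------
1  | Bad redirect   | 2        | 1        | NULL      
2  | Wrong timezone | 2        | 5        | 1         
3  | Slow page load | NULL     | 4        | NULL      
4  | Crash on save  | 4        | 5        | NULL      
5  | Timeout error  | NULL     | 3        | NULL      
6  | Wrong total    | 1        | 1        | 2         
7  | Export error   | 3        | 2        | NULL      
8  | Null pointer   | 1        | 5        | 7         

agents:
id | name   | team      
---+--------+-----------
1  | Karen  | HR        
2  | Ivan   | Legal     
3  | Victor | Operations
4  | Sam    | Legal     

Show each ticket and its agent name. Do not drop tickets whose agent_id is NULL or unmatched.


LEFT JOIN keeps every row from tickets (the left table); where agent_id has no match in agents, the agent columns become NULL. Walk through each ticket:
  - ticket 1 (Bad redirect): agent_id=2 -> matches Ivan
  - ticket 2 (Wrong timezone): agent_id=2 -> matches Ivan
  - ticket 3 (Slow page load): agent_id=NULL, no match -> kept with NULL
  - ticket 4 (Crash on save): agent_id=4 -> matches Sam
  - ticket 5 (Timeout error): agent_id=NULL, no match -> kept with NULL
  - ticket 6 (Wrong total): agent_id=1 -> matches Karen
  - ticket 7 (Export error): agent_id=3 -> matches Victor
  - ticket 8 (Null pointer): agent_id=1 -> matches Karen
All 8 rows appear; 2 have NULL agent.

SQL:
SELECT a.title, b.name AS agent
FROM tickets a
LEFT JOIN agents b ON a.agent_id = b.id

Result:
title          | agent 
---------------+-------
Bad redirect   | Ivan  
Wrong timezone | Ivan  
Slow page load | NULL  
Crash on save  | Sam   
Timeout error  | NULL  
Wrong total    | Karen 
Export error   | Victor
Null pointer   | Karen 


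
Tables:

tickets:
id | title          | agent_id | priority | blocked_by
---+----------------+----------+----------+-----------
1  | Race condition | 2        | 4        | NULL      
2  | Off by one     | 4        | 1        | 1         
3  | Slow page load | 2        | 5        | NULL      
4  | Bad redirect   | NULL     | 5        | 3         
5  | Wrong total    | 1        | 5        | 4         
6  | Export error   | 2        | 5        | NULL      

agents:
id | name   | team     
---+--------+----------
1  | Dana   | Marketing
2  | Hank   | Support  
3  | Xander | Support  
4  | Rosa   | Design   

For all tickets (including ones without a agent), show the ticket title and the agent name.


LEFT JOIN keeps every row from tickets (the left table); where agent_id has no match in agents, the agent columns become NULL. Walk through each ticket:
  - ticket 1 (Race condition): agent_id=2 -> matches Hank
  - ticket 2 (Off by one): agent_id=4 -> matches Rosa
  - ticket 3 (Slow page load): agent_id=2 -> matches Hank
  - ticket 4 (Bad redirect): agent_id=NULL, no match -> kept with NULL
  - ticket 5 (Wrong total): agent_id=1 -> matches Dana
  - ticket 6 (Export error): agent_id=2 -> matches Hank
All 6 rows appear; 1 has NULL agent.

SQL:
SELECT a.title, b.name AS agent
FROM tickets a
LEFT JOIN agents b ON a.agent_id = b.id

Result:
title          | agent
---------------+------
Race condition | Hank 
Off by one     | Rosa 
Slow page load | Hank 
Bad redirect   | NULL 
Wrong total    | Dana 
Export error   | Hank 


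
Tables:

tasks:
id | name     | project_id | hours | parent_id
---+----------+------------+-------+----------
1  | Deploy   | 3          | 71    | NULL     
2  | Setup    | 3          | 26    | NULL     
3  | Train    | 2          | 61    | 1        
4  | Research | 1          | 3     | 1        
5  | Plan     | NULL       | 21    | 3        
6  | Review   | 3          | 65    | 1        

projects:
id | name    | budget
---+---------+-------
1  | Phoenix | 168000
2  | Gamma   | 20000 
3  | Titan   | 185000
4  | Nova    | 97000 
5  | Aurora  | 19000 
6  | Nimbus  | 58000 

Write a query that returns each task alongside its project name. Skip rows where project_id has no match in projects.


INNER JOIN keeps only tasks rows whose project_id matches an id in projects. Walk through each task:
  - task 1 (Deploy): project_id=3 -> matches Titan
  - task 2 (Setup): project_id=3 -> matches Titan
  - task 3 (Train): project_id=2 -> matches Gamma
  - task 4 (Research): project_id=1 -> matches Phoenix
  - task 5 (Plan): project_id=NULL, no match -> dropped
  - task 6 (Review): project_id=3 -> matches Titan
So 1 of 6 rows is dropped.

SQL:
SELECT a.name, b.name AS project
FROM tasks a
INNER JOIN projects b ON a.project_id = b.id

Result:
name     | project
---------+--------
Deploy   | Titan  
Setup    | Titan  
Train    | Gamma  
Research | Phoenix
Review   | Titan  


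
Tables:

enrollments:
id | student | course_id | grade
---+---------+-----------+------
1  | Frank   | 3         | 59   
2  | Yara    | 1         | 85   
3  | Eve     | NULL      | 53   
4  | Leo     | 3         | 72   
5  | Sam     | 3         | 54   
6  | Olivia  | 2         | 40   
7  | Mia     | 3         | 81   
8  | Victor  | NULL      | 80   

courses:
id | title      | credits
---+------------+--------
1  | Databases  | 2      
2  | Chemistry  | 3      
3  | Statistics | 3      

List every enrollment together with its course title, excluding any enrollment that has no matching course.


INNER JOIN keeps only enrollments rows whose course_id matches an id in courses. Walk through each enrollment:
  - enrollment 1 (Frank): course_id=3 -> matches Statistics
  - enrollment 2 (Yara): course_id=1 -> matches Databases
  - enrollment 3 (Eve): course_id=NULL, no match -> dropped
  - enrollment 4 (Leo): course_id=3 -> matches Statistics
  - enrollment 5 (Sam): course_id=3 -> matches Statistics
  - enrollment 6 (Olivia): course_id=2 -> matches Chemistry
  - enrollment 7 (Mia): course_id=3 -> matches Statistics
  - enrollment 8 (Victor): course_id=NULL, no match -> dropped
So 2 of 8 rows are dropped.

SQL:
SELECT a.student, b.title AS course
FROM enrollments a
INNER JOIN courses b ON a.course_id = b.id

Result:
student | course    
--------+-----------
Frank   | Statistics
Yara    | Databases 
Leo     | Statistics
Sam     | Statistics
Olivia  | Chemistry 
Mia     | Statistics


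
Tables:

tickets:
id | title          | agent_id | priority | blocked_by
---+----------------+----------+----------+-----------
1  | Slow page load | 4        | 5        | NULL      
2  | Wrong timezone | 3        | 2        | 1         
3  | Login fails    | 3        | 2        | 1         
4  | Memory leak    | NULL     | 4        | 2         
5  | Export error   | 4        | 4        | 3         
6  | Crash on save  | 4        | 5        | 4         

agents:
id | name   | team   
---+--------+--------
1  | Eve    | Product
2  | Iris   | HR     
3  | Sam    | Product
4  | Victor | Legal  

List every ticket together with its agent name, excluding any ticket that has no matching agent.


INNER JOIN keeps only tickets rows whose agent_id matches an id in agents. Walk through each ticket:
  - ticket 1 (Slow page load): agent_id=4 -> matches Victor
  - ticket 2 (Wrong timezone): agent_id=3 -> matches Sam
  - ticket 3 (Login fails): agent_id=3 -> matches Sam
  - ticket 4 (Memory leak): agent_id=NULL, no match -> dropped
  - ticket 5 (Export error): agent_id=4 -> matches Victor
  - ticket 6 (Crash on save): agent_id=4 -> matches Victor
So 1 of 6 rows is dropped.

SQL:
SELECT a.title, b.name AS agent
FROM tickets a
INNER JOIN agents b ON a.agent_id = b.id

Result:
title          | agent 
---------------+-------
Slow page load | Victor
Wrong timezone | Sam   
Login fails    | Sam   
Export error   | Victor
Crash on save  | Victor


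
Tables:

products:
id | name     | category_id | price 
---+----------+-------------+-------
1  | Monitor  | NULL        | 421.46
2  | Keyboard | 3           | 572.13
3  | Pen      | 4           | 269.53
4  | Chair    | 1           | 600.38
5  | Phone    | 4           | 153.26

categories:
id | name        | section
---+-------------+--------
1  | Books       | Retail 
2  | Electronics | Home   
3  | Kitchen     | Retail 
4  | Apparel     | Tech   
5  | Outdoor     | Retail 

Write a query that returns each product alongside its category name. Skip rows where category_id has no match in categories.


INNER JOIN keeps only products rows whose category_id matches an id in categories. Walk through each product:
  - product 1 (Monitor): category_id=NULL, no match -> dropped
  - product 2 (Keyboard): category_id=3 -> matches Kitchen
  - product 3 (Pen): category_id=4 -> matches Apparel
  - product 4 (Chair): category_id=1 -> matches Books
  - product 5 (Phone): category_id=4 -> matches Apparel
So 1 of 5 rows is dropped.

SQL:
SELECT a.name, b.name AS category
FROM products a
INNER JOIN categories b ON a.category_id = b.id

Result:
name     | category
---------+---------
Keyboard | Kitchen 
Pen      | Apparel 
Chair    | Books   
Phone    | Apparel 


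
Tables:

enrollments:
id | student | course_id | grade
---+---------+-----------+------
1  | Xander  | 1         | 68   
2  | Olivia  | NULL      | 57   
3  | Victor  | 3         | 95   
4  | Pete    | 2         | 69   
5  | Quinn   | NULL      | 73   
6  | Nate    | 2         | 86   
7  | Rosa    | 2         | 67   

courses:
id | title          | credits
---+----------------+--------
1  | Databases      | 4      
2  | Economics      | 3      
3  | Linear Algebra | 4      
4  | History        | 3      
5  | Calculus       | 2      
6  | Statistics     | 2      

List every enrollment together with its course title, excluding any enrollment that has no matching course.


INNER JOIN keeps only enrollments rows whose course_id matches an id in courses. Walk through each enrollment:
  - enrollment 1 (Xander): course_id=1 -> matches Databases
  - enrollment 2 (Olivia): course_id=NULL, no match -> dropped
  - enrollment 3 (Victor): course_id=3 -> matches Linear Algebra
  - enrollment 4 (Pete): course_id=2 -> matches Economics
  - enrollment 5 (Quinn): course_id=NULL, no match -> dropped
  - enrollment 6 (Nate): course_id=2 -> matches Economics
  - enrollment 7 (Rosa): course_id=2 -> matches Economics
So 2 of 7 rows are dropped.

SQL:
SELECT a.student, b.title AS course
FROM enrollments a
INNER JOIN courses b ON a.course_id = b.id

Result:
student | course        
--------+---------------
Xander  | Databases     
Victor  | Linear Algebra
Pete    | Economics     
Nate    | Economics     
Rosa    | Economics     


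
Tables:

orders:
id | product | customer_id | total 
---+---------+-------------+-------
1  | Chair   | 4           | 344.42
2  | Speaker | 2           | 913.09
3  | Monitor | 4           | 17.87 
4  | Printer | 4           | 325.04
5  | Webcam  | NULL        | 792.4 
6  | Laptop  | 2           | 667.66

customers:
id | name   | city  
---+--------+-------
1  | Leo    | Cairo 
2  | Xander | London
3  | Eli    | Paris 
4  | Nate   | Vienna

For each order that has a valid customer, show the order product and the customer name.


INNER JOIN keeps only orders rows whose customer_id matches an id in customers. Walk through each order:
  - order 1 (Chair): customer_id=4 -> matches Nate
  - order 2 (Speaker): customer_id=2 -> matches Xander
  - order 3 (Monitor): customer_id=4 -> matches Nate
  - order 4 (Printer): customer_id=4 -> matches Nate
  - order 5 (Webcam): customer_id=NULL, no match -> dropped
  - order 6 (Laptop): customer_id=2 -> matches Xander
So 1 of 6 rows is dropped.

SQL:
SELECT a.product, b.name AS customer
FROM orders a
INNER JOIN customers b ON a.customer_id = b.id

Result:
product | customer
--------+---------
Chair   | Nate    
Speaker | Xander  
Monitor | Nate    
Printer | Nate    
Laptop  | Xander  


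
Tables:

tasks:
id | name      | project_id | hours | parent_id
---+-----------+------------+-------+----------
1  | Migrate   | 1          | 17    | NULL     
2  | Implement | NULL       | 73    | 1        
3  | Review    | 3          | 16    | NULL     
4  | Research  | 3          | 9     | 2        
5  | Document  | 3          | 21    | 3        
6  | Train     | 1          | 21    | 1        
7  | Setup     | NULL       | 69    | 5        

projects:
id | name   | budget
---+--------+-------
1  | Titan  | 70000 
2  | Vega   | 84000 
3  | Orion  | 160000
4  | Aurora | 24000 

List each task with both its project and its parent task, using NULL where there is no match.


Two LEFT JOINs from the same base table tasks: one to projects via project_id, one to tasks itself via parent_id. Both are LEFT so every task is preserved.
Match against projects:
  - task 1 (Migrate): project_id=1 -> matches Titan
  - task 2 (Implement): project_id=NULL, no match -> kept with NULL
  - task 3 (Review): project_id=3 -> matches Orion
  - task 4 (Research): project_id=3 -> matches Orion
  - task 5 (Document): project_id=3 -> matches Orion
  - task 6 (Train): project_id=1 -> matches Titan
  - task 7 (Setup): project_id=NULL, no match -> kept with NULL
Match against tasks (self):
  - task 1 (Migrate): parent_id=NULL -> NULL
  - task 2 (Implement): parent_id=1 -> Migrate
  - task 3 (Review): parent_id=NULL -> NULL
  - task 4 (Research): parent_id=2 -> Implement
  - task 5 (Document): parent_id=3 -> Review
  - task 6 (Train): parent_id=1 -> Migrate
  - task 7 (Setup): parent_id=5 -> Document

SQL:
SELECT a.name, b.name AS project, c.name AS parent
FROM tasks a
LEFT JOIN projects b ON a.project_id = b.id
LEFT JOIN tasks c ON a.parent_id = c.id

Result:
name      | project | parent   
----------+---------+----------
Migrate   | Titan   | NULL     
Implement | NULL    | Migrate  
Review    | Orion   | NULL     
Research  | Orion   | Implement
Document  | Orion   | Review   
Train     | Titan   | Migrate  
Setup     | NULL    | Document 


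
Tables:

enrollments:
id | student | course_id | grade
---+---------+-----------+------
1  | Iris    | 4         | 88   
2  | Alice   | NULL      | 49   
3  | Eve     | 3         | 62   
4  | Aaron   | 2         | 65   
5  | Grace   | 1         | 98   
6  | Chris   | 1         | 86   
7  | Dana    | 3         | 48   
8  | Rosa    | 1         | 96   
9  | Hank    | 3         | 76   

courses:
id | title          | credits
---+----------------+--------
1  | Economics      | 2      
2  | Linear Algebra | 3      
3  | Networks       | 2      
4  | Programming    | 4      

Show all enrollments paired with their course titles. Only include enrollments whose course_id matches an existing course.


INNER JOIN keeps only enrollments rows whose course_id matches an id in courses. Walk through each enrollment:
  - enrollment 1 (Iris): course_id=4 -> matches Programming
  - enrollment 2 (Alice): course_id=NULL, no match -> dropped
  - enrollment 3 (Eve): course_id=3 -> matches Networks
  - enrollment 4 (Aaron): course_id=2 -> matches Linear Algebra
  - enrollment 5 (Grace): course_id=1 -> matches Economics
  - enrollment 6 (Chris): course_id=1 -> matches Economics
  - enrollment 7 (Dana): course_id=3 -> matches Networks
  - enrollment 8 (Rosa): course_id=1 -> matches Economics
  - enrollment 9 (Hank): course_id=3 -> matches Networks
So 1 of 9 rows is dropped.

SQL:
SELECT a.student, b.title AS course
FROM enrollments a
INNER JOIN courses b ON a.course_id = b.id

Result:
student | course        
--------+---------------
Iris    | Programming   
Eve     | Networks      
Aaron   | Linear Algebra
Grace   | Economics     
Chris   | Economics     
Dana    | Networks      
Rosa    | Economics     
Hank    | Networks      


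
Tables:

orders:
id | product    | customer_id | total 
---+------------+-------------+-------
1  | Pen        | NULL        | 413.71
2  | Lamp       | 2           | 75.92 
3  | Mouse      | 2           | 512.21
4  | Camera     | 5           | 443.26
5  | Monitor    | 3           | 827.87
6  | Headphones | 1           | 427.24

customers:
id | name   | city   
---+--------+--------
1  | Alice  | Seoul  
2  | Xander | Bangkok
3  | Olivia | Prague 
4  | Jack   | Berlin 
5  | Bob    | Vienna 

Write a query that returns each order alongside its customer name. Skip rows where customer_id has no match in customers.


INNER JOIN keeps only orders rows whose customer_id matches an id in customers. Walk through each order:
  - order 1 (Pen): customer_id=NULL, no match -> dropped
  - order 2 (Lamp): customer_id=2 -> matches Xander
  - order 3 (Mouse): customer_id=2 -> matches Xander
  - order 4 (Camera): customer_id=5 -> matches Bob
  - order 5 (Monitor): customer_id=3 -> matches Olivia
  - order 6 (Headphones): customer_id=1 -> matches Alice
So 1 of 6 rows is dropped.

SQL:
SELECT a.product, b.name AS customer
FROM orders a
INNER JOIN customers b ON a.customer_id = b.id

Result:
product    | customer
-----------+---------
Lamp       | Xander  
Mouse      | Xander  
Camera     | Bob     
Monitor    | Olivia  
Headphones | Alice   


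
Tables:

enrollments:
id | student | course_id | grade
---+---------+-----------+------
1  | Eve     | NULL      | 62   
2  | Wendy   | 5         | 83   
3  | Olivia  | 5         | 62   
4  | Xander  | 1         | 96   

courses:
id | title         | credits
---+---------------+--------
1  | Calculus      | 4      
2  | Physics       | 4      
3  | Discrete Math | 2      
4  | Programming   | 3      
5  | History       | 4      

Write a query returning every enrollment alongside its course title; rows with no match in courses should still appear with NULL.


LEFT JOIN keeps every row from enrollments (the left table); where course_id has no match in courses, the course columns become NULL. Walk through each enrollment:
  - enrollment 1 (Eve): course_id=NULL, no match -> kept with NULL
  - enrollment 2 (Wendy): course_id=5 -> matches History
  - enrollment 3 (Olivia): course_id=5 -> matches History
  - enrollment 4 (Xander): course_id=1 -> matches Calculus
All 4 rows appear; 1 has NULL course.

SQL:
SELECT a.student, b.title AS course
FROM enrollments a
LEFT JOIN courses b ON a.course_id = b.id

Result:
student | course  
--------+---------
Eve     | NULL    
Wendy   | History 
Olivia  | History 
Xander  | Calculus


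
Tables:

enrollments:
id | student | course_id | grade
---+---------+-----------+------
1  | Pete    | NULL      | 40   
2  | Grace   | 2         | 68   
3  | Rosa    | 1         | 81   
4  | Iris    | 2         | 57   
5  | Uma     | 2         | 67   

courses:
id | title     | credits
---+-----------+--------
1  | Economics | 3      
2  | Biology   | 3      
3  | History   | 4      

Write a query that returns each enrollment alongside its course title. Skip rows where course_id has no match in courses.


INNER JOIN keeps only enrollments rows whose course_id matches an id in courses. Walk through each enrollment:
  - enrollment 1 (Pete): course_id=NULL, no match -> dropped
  - enrollment 2 (Grace): course_id=2 -> matches Biology
  - enrollment 3 (Rosa): course_id=1 -> matches Economics
  - enrollment 4 (Iris): course_id=2 -> matches Biology
  - enrollment 5 (Uma): course_id=2 -> matches Biology
So 1 of 5 rows is dropped.

SQL:
SELECT a.student, b.title AS course
FROM enrollments a
INNER JOIN courses b ON a.course_id = b.id

Result:
student | course   
--------+----------
Grace   | Biology  
Rosa    | Economics
Iris    | Biology  
Uma     | Biology  


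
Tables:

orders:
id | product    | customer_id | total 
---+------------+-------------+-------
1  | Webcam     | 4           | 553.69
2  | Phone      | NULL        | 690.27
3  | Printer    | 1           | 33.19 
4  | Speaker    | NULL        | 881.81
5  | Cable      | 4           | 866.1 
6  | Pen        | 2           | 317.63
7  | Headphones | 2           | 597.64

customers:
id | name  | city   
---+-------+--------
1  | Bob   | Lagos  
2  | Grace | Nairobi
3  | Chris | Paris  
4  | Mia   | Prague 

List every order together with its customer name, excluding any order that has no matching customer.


INNER JOIN keeps only orders rows whose customer_id matches an id in customers. Walk through each order:
  - order 1 (Webcam): customer_id=4 -> matches Mia
  - order 2 (Phone): customer_id=NULL, no match -> dropped
  - order 3 (Printer): customer_id=1 -> matches Bob
  - order 4 (Speaker): customer_id=NULL, no match -> dropped
  - order 5 (Cable): customer_id=4 -> matches Mia
  - order 6 (Pen): customer_id=2 -> matches Grace
  - order 7 (Headphones): customer_id=2 -> matches Grace
So 2 of 7 rows are dropped.

SQL:
SELECT a.product, b.name AS customer
FROM orders a
INNER JOIN customers b ON a.customer_id = b.id

Result:
product    | customer
-----------+---------
Webcam     | Mia     
Printer    | Bob     
Cable      | Mia     
Pen        | Grace   
Headphones | Grace   


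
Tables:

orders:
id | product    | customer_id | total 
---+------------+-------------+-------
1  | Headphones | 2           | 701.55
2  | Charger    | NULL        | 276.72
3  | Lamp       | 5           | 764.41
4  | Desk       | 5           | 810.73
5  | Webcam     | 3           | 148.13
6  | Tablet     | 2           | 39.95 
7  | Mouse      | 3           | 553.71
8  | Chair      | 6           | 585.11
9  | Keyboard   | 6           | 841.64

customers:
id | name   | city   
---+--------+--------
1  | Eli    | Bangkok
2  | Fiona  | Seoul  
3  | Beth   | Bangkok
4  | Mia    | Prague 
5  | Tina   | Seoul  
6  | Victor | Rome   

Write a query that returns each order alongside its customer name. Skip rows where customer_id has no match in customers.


INNER JOIN keeps only orders rows whose customer_id matches an id in customers. Walk through each order:
  - order 1 (Headphones): customer_id=2 -> matches Fiona
  - order 2 (Charger): customer_id=NULL, no match -> dropped
  - order 3 (Lamp): customer_id=5 -> matches Tina
  - order 4 (Desk): customer_id=5 -> matches Tina
  - order 5 (Webcam): customer_id=3 -> matches Beth
  - order 6 (Tablet): customer_id=2 -> matches Fiona
  - order 7 (Mouse): customer_id=3 -> matches Beth
  - order 8 (Chair): customer_id=6 -> matches Victor
  - order 9 (Keyboard): customer_id=6 -> matches Victor
So 1 of 9 rows is dropped.

SQL:
SELECT a.product, b.name AS customer
FROM orders a
INNER JOIN customers b ON a.customer_id = b.id

Result:
product    | customer
-----------+---------
Headphones | Fiona   
Lamp       | Tina    
Desk       | Tina    
Webcam     | Beth    
Tablet     | Fiona   
Mouse      | Beth    
Chair      | Victor  
Keyboard   | Victor  


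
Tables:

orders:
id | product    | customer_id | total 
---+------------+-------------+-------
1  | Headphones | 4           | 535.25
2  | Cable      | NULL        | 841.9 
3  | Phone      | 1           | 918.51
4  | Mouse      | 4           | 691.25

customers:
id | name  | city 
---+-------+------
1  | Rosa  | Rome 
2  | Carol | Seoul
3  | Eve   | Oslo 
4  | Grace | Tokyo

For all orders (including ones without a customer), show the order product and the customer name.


LEFT JOIN keeps every row from orders (the left table); where customer_id has no match in customers, the customer columns become NULL. Walk through each order:
  - order 1 (Headphones): customer_id=4 -> matches Grace
  - order 2 (Cable): customer_id=NULL, no match -> kept with NULL
  - order 3 (Phone): customer_id=1 -> matches Rosa
  - order 4 (Mouse): customer_id=4 -> matches Grace
All 4 rows appear; 1 has NULL customer.

SQL:
SELECT a.product, b.name AS customer
FROM orders a
LEFT JOIN customers b ON a.customer_id = b.id

Result:
product    | customer
-----------+---------
Headphones | Grace   
Cable      | NULL    
Phone      | Rosa    
Mouse      | Grace   


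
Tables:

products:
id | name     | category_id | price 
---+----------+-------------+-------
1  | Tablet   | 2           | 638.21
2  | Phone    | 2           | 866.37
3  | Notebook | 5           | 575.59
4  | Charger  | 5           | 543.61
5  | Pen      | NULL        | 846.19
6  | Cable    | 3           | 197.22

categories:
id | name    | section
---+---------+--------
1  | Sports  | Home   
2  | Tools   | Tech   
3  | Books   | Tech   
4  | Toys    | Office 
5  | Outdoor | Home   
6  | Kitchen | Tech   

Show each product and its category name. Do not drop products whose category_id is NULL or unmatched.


LEFT JOIN keeps every row from products (the left table); where category_id has no match in categories, the category columns become NULL. Walk through each product:
  - product 1 (Tablet): category_id=2 -> matches Tools
  - product 2 (Phone): category_id=2 -> matches Tools
  - product 3 (Notebook): category_id=5 -> matches Outdoor
  - product 4 (Charger): category_id=5 -> matches Outdoor
  - product 5 (Pen): category_id=NULL, no match -> kept with NULL
  - product 6 (Cable): category_id=3 -> matches Books
All 6 rows appear; 1 has NULL category.

SQL:
SELECT a.name, b.name AS category
FROM products a
LEFT JOIN categories b ON a.category_id = b.id

Result:
name     | category
---------+---------
Tablet   | Tools   
Phone    | Tools   
Notebook | Outdoor 
Charger  | Outdoor 
Pen      | NULL    
Cable    | Books   


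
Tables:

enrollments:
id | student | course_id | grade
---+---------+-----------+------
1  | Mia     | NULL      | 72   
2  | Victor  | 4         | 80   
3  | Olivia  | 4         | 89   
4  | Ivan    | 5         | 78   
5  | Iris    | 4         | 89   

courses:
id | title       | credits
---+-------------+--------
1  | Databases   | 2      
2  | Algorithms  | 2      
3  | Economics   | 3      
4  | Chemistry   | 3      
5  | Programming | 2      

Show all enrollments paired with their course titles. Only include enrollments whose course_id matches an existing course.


INNER JOIN keeps only enrollments rows whose course_id matches an id in courses. Walk through each enrollment:
  - enrollment 1 (Mia): course_id=NULL, no match -> dropped
  - enrollment 2 (Victor): course_id=4 -> matches Chemistry
  - enrollment 3 (Olivia): course_id=4 -> matches Chemistry
  - enrollment 4 (Ivan): course_id=5 -> matches Programming
  - enrollment 5 (Iris): course_id=4 -> matches Chemistry
So 1 of 5 rows is dropped.

SQL:
SELECT a.student, b.title AS course
FROM enrollments a
INNER JOIN courses b ON a.course_id = b.id

Result:
student | course     
--------+------------
Victor  | Chemistry  
Olivia  | Chemistry  
Ivan    | Programming
Iris    | Chemistry  


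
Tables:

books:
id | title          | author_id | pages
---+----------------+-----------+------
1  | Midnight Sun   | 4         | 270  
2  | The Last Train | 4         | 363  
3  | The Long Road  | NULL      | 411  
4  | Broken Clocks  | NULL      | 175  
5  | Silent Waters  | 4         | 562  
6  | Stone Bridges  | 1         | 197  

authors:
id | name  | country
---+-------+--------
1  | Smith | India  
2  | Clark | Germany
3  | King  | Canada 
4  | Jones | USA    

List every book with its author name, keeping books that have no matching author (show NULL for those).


LEFT JOIN keeps every row from books (the left table); where author_id has no match in authors, the author columns become NULL. Walk through each book:
  - book 1 (Midnight Sun): author_id=4 -> matches Jones
  - book 2 (The Last Train): author_id=4 -> matches Jones
  - book 3 (The Long Road): author_id=NULL, no match -> kept with NULL
  - book 4 (Broken Clocks): author_id=NULL, no match -> kept with NULL
  - book 5 (Silent Waters): author_id=4 -> matches Jones
  - book 6 (Stone Bridges): author_id=1 -> matches Smith
All 6 rows appear; 2 have NULL author.

SQL:
SELECT a.title, b.name AS author
FROM books a
LEFT JOIN authors b ON a.author_id = b.id

Result:
title          | author
---------------+-------
Midnight Sun   | Jones 
The Last Train | Jones 
The Long Road  | NULL  
Broken Clocks  | NULL  
Silent Waters  | Jones 
Stone Bridges  | Smith 


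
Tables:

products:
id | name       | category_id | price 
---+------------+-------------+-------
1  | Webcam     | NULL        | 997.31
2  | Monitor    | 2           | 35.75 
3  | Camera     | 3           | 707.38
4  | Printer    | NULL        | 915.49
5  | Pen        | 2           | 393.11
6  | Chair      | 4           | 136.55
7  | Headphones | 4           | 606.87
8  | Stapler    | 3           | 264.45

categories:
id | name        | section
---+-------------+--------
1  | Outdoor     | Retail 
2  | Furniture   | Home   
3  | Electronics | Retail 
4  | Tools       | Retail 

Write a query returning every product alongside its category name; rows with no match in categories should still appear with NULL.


LEFT JOIN keeps every row from products (the left table); where category_id has no match in categories, the category columns become NULL. Walk through each product:
  - product 1 (Webcam): category_id=NULL, no match -> kept with NULL
  - product 2 (Monitor): category_id=2 -> matches Furniture
  - product 3 (Camera): category_id=3 -> matches Electronics
  - product 4 (Printer): category_id=NULL, no match -> kept with NULL
  - product 5 (Pen): category_id=2 -> matches Furniture
  - product 6 (Chair): category_id=4 -> matches Tools
  - product 7 (Headphones): category_id=4 -> matches Tools
  - product 8 (Stapler): category_id=3 -> matches Electronics
All 8 rows appear; 2 have NULL category.

SQL:
SELECT a.name, b.name AS category
FROM products a
LEFT JOIN categories b ON a.category_id = b.id

Result:
name       | category   
-----------+------------
Webcam     | NULL       
Monitor    | Furniture  
Camera     | Electronics
Printer    | NULL       
Pen        | Furniture  
Chair      | Tools      
Headphones | Tools      
Stapler    | Electronics


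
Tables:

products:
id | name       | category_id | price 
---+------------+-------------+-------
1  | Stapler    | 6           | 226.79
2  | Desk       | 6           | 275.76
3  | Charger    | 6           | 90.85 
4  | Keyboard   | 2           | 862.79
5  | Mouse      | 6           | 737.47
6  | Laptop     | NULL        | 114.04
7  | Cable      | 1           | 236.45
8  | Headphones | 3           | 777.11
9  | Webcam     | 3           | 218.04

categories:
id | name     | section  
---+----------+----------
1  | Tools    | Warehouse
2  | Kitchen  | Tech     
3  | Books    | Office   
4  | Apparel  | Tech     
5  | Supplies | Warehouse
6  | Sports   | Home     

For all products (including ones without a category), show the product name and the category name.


LEFT JOIN keeps every row from products (the left table); where category_id has no match in categories, the category columns become NULL. Walk through each product:
  - product 1 (Stapler): category_id=6 -> matches Sports
  - product 2 (Desk): category_id=6 -> matches Sports
  - product 3 (Charger): category_id=6 -> matches Sports
  - product 4 (Keyboard): category_id=2 -> matches Kitchen
  - product 5 (Mouse): category_id=6 -> matches Sports
  - product 6 (Laptop): category_id=NULL, no match -> kept with NULL
  - product 7 (Cable): category_id=1 -> matches Tools
  - product 8 (Headphones): category_id=3 -> matches Books
  - product 9 (Webcam): category_id=3 -> matches Books
All 9 rows appear; 1 has NULL category.

SQL:
SELECT a.name, b.name AS category
FROM products a
LEFT JOIN categories b ON a.category_id = b.id

Result:
name       | category
-----------+---------
Stapler    | Sports  
Desk       | Sports  
Charger    | Sports  
Keyboard   | Kitchen 
Mouse      | Sports  
Laptop     | NULL    
Cable      | Tools   
Headphones | Books   
Webcam     | Books   


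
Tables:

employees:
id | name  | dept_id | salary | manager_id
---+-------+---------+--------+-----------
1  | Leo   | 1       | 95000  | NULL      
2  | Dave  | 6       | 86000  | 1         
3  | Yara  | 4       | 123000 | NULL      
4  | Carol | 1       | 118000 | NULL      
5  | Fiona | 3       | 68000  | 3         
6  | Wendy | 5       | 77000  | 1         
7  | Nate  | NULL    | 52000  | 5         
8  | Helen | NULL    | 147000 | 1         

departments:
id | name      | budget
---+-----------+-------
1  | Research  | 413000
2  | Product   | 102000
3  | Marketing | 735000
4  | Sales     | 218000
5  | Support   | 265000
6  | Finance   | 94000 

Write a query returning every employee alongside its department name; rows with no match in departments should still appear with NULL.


LEFT JOIN keeps every row from employees (the left table); where dept_id has no match in departments, the department columns become NULL. Walk through each employee:
  - employee 1 (Leo): dept_id=1 -> matches Research
  - employee 2 (Dave): dept_id=6 -> matches Finance
  - employee 3 (Yara): dept_id=4 -> matches Sales
  - employee 4 (Carol): dept_id=1 -> matches Research
  - employee 5 (Fiona): dept_id=3 -> matches Marketing
  - employee 6 (Wendy): dept_id=5 -> matches Support
  - employee 7 (Nate): dept_id=NULL, no match -> kept with NULL
  - employee 8 (Helen): dept_id=NULL, no match -> kept with NULL
All 8 rows appear; 2 have NULL department.

SQL:
SELECT a.name, b.name AS department
FROM employees a
LEFT JOIN departments b ON a.dept_id = b.id

Result:
name  | department
------+-----------
Leo   | Research  
Dave  | Finance   
Yara  | Sales     
Carol | Research  
Fiona | Marketing 
Wendy | Support   
Nate  | NULL      
Helen | NULL      


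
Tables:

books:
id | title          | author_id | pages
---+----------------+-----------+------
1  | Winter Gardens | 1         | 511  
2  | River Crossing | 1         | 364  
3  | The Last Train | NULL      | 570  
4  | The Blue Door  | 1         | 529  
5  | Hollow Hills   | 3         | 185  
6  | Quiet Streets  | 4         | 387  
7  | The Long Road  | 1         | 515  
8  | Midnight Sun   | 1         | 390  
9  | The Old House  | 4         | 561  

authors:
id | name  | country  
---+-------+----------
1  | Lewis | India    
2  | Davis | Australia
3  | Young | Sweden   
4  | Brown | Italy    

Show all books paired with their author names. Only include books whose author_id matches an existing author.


INNER JOIN keeps only books rows whose author_id matches an id in authors. Walk through each book:
  - book 1 (Winter Gardens): author_id=1 -> matches Lewis
  - book 2 (River Crossing): author_id=1 -> matches Lewis
  - book 3 (The Last Train): author_id=NULL, no match -> dropped
  - book 4 (The Blue Door): author_id=1 -> matches Lewis
  - book 5 (Hollow Hills): author_id=3 -> matches Young
  - book 6 (Quiet Streets): author_id=4 -> matches Brown
  - book 7 (The Long Road): author_id=1 -> matches Lewis
  - book 8 (Midnight Sun): author_id=1 -> matches Lewis
  - book 9 (The Old House): author_id=4 -> matches Brown
So 1 of 9 rows is dropped.

SQL:
SELECT a.title, b.name AS author
FROM books a
INNER JOIN authors b ON a.author_id = b.id

Result:
title          | author
---------------+-------
Winter Gardens | Lewis 
River Crossing | Lewis 
The Blue Door  | Lewis 
Hollow Hills   | Young 
Quiet Streets  | Brown 
The Long Road  | Lewis 
Midnight Sun   | Lewis 
The Old House  | Brown 


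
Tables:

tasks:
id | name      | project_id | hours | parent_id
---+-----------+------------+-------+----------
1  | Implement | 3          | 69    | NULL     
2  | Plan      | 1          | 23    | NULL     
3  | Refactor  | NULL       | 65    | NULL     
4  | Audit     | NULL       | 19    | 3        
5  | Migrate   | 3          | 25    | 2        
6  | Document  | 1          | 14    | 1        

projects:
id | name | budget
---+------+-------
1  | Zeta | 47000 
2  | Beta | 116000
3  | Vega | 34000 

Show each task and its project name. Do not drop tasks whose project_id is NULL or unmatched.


LEFT JOIN keeps every row from tasks (the left table); where project_id has no match in projects, the project columns become NULL. Walk through each task:
  - task 1 (Implement): project_id=3 -> matches Vega
  - task 2 (Plan): project_id=1 -> matches Zeta
  - task 3 (Refactor): project_id=NULL, no match -> kept with NULL
  - task 4 (Audit): project_id=NULL, no match -> kept with NULL
  - task 5 (Migrate): project_id=3 -> matches Vega
  - task 6 (Document): project_id=1 -> matches Zeta
All 6 rows appear; 2 have NULL project.

SQL:
SELECT a.name, b.name AS project
FROM tasks a
LEFT JOIN projects b ON a.project_id = b.id

Result:
name      | project
----------+--------
Implement | Vega   
Plan      | Zeta   
Refactor  | NULL   
Audit     | NULL   
Migrate   | Vega   
Document  | Zeta   
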